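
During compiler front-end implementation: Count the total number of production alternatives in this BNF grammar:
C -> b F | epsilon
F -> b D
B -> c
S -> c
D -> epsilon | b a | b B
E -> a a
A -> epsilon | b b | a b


Counting alternatives per rule:
  C: 2 alternative(s)
  F: 1 alternative(s)
  B: 1 alternative(s)
  S: 1 alternative(s)
  D: 3 alternative(s)
  E: 1 alternative(s)
  A: 3 alternative(s)
Sum: 2 + 1 + 1 + 1 + 3 + 1 + 3 = 12

12


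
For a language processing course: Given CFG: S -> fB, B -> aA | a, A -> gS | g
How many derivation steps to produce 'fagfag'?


Grammar: S -> fB, B -> aA | a, A -> gS | g
Deriving 'fagfag':
Step 1: S -> fB => fB
Step 2: B -> aA => faA
Step 3: A -> gS => fagS
Step 4: S -> fB => fagfB
Step 5: B -> aA => fagfaA
Step 6: A -> g => fagfag
Total derivation steps: 6

6


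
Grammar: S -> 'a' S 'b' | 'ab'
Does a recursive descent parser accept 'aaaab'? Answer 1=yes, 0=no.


Grammar accepts strings of the form a^n b^n (n >= 1)
Word: 'aaaab'
Counting: 4 a's and 1 b's
Check: 4 == 1? No
Mismatch: a-count != b-count
Rejected

0


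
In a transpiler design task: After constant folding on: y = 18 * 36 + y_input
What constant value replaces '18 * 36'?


Identifying constant sub-expression:
  Original: y = 18 * 36 + y_input
  18 and 36 are both compile-time constants
  Evaluating: 18 * 36 = 648
  After folding: y = 648 + y_input

648


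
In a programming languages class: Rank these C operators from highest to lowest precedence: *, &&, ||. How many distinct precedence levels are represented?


Looking up precedence for each operator:
  * -> precedence 6
  && -> precedence 2
  || -> precedence 1
Sorted highest to lowest: *, &&, ||
Distinct precedence values: [6, 2, 1]
Number of distinct levels: 3

3


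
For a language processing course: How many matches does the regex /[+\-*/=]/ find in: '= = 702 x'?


Pattern: /[+\-*/=]/ (operators)
Input: '= = 702 x'
Scanning for matches:
  Match 1: '='
  Match 2: '='
Total matches: 2

2


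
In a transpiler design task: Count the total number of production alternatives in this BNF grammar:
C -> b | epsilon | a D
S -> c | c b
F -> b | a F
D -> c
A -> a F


Counting alternatives per rule:
  C: 3 alternative(s)
  S: 2 alternative(s)
  F: 2 alternative(s)
  D: 1 alternative(s)
  A: 1 alternative(s)
Sum: 3 + 2 + 2 + 1 + 1 = 9

9


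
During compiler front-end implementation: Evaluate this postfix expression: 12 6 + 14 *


Processing tokens left to right:
Push 12, Push 6
Pop 12 and 6, compute 12 + 6 = 18, push 18
Push 14
Pop 18 and 14, compute 18 * 14 = 252, push 252
Stack result: 252

252


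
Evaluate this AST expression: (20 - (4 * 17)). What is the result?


Expression: (20 - (4 * 17))
Evaluating step by step:
  4 * 17 = 68
  20 - 68 = -48
Result: -48

-48


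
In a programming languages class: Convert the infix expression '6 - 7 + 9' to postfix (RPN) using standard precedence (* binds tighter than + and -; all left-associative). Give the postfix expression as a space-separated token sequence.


Applying the shunting-yard algorithm:
  Operand 6 -> output
  Push '-' onto operator stack -> op-stack: [-]
  Operand 7 -> output
  See '+' (prec 1); top '-' (prec 1) >= it -> pop '-' to output
  Push '+' onto operator stack -> op-stack: [+]
  Operand 9 -> output
  End of input: pop '+' to output
Postfix result: 6 7 - 9 +

6 7 - 9 +


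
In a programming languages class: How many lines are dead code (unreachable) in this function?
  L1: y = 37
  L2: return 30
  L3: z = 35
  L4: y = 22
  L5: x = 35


Analyzing control flow:
  L1: reachable (before return)
  L2: reachable (return statement)
  L3: DEAD (after return at L2)
  L4: DEAD (after return at L2)
  L5: DEAD (after return at L2)
Return at L2, total lines = 5
Dead lines: L3 through L5
Count: 3

3


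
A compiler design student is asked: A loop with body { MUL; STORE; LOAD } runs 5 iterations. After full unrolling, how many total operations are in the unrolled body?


Loop body operations: MUL, STORE, LOAD (3 ops per iteration)
Unrolling 5 iterations:
  Iteration 1: MUL, STORE, LOAD (3 ops)
  Iteration 2: MUL, STORE, LOAD (3 ops)
  Iteration 3: MUL, STORE, LOAD (3 ops)
  Iteration 4: MUL, STORE, LOAD (3 ops)
  Iteration 5: MUL, STORE, LOAD (3 ops)
Total: 5 iterations * 3 ops/iter = 15 operations

15


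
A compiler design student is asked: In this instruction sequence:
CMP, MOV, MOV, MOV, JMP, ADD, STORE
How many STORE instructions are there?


Scanning instruction sequence for STORE:
  Position 1: CMP
  Position 2: MOV
  Position 3: MOV
  Position 4: MOV
  Position 5: JMP
  Position 6: ADD
  Position 7: STORE <- MATCH
Matches at positions: [7]
Total STORE count: 1

1


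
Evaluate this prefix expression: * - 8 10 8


Parsing prefix expression: * - 8 10 8
Step 1: Innermost operation '- 8 10'
  8 - 10 = -2
Step 2: Outer operation '* [-2] 8'
  -2 * 8 = -16

-16


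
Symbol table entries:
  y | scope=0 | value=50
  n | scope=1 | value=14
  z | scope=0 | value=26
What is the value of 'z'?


Searching symbol table for 'z':
  y | scope=0 | value=50
  n | scope=1 | value=14
  z | scope=0 | value=26 <- MATCH
Found 'z' at scope 0 with value 26

26


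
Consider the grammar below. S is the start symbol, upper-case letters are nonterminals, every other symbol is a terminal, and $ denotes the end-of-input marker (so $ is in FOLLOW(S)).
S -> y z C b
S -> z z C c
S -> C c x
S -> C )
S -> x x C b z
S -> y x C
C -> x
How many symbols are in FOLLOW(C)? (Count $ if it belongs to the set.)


S is the start symbol and does not occur in any rule body, so FOLLOW(S) = {$}.
Examining every occurrence of C in a rule body:
  S -> y z C b : C is followed by terminal 'b' -> add 'b'
  S -> z z C c : C is followed by terminal 'c' -> add 'c'
  S -> C c x : C is followed by terminal 'c' -> add 'c' (already in the set)
  S -> C ) : C is followed by terminal ')' -> add ')'
  S -> x x C b z : C is followed by terminal 'b' -> add 'b' (already in the set)
  S -> y x C : C is at the right end -> add FOLLOW(S) = {$}
  C -> x : C does not occur in the body -> contributes nothing
FOLLOW(C) = {), b, c, $}
Count: 4

4


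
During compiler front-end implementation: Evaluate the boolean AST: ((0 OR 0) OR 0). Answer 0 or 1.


Step 1: Evaluate inner node
  0 OR 0 = 0
Step 2: Evaluate root node
  0 OR 0 = 0

0


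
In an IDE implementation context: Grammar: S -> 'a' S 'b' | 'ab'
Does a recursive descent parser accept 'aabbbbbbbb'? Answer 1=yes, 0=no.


Grammar accepts strings of the form a^n b^n (n >= 1)
Word: 'aabbbbbbbb'
Counting: 2 a's and 8 b's
Check: 2 == 8? No
Mismatch: a-count != b-count
Rejected

0


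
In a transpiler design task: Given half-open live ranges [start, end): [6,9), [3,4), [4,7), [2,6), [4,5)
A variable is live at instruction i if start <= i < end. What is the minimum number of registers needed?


Live ranges:
  Var0: [6, 9)
  Var1: [3, 4)
  Var2: [4, 7)
  Var3: [2, 6)
  Var4: [4, 5)
Sweep-line events (position, delta, active):
  pos=2 start -> active=1
  pos=3 start -> active=2
  pos=4 end -> active=1
  pos=4 start -> active=2
  pos=4 start -> active=3
  pos=5 end -> active=2
  pos=6 end -> active=1
  pos=6 start -> active=2
  pos=7 end -> active=1
  pos=9 end -> active=0
Maximum simultaneous active: 3
Minimum registers needed: 3

3


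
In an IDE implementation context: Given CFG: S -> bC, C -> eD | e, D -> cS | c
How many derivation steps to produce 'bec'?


Grammar: S -> bC, C -> eD | e, D -> cS | c
Deriving 'bec':
Step 1: S -> bC => bC
Step 2: C -> eD => beD
Step 3: D -> c => bec
Total derivation steps: 3

3


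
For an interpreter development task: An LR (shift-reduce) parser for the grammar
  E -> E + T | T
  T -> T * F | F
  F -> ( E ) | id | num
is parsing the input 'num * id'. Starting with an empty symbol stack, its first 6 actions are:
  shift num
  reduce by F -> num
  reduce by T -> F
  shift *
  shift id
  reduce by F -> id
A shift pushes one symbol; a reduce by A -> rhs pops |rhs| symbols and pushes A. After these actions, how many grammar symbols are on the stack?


Tracking the symbol stack through each action:
  Action 1: shift 'num' : push -> stack = [num] (size 1)
  Action 2: reduce by F -> num : pop 1, push F -> stack = [F] (size 1)
  Action 3: reduce by T -> F : pop 1, push T -> stack = [T] (size 1)
  Action 4: shift '*' : push -> stack = [T, *] (size 2)
  Action 5: shift 'id' : push -> stack = [T, *, id] (size 3)
  Action 6: reduce by F -> id : pop 1, push F -> stack = [T, *, F] (size 3)
Final stack size: 3

3


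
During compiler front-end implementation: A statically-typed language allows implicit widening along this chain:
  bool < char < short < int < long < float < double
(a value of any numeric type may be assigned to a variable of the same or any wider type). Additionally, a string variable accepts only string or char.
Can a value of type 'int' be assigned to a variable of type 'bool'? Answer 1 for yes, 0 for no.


Target variable type: bool
Source value type: int
Numeric ranks: int=3, bool=0
Widening allowed iff rank(source) <= rank(target): 3 <= 0? No
Result: 0

0


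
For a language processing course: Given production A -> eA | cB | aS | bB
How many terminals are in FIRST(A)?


Production: A -> eA | cB | aS | bB
Examining each alternative for leading terminals:
  A -> eA : first terminal = 'e'
  A -> cB : first terminal = 'c'
  A -> aS : first terminal = 'a'
  A -> bB : first terminal = 'b'
FIRST(A) = {a, b, c, e}
Count: 4

4


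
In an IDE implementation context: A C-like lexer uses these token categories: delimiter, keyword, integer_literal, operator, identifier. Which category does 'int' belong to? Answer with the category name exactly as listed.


Token: 'int'
Checking categories:
  identifier: no
  integer_literal: no
  operator: no
  keyword: YES
  delimiter: no
Category: keyword

keyword


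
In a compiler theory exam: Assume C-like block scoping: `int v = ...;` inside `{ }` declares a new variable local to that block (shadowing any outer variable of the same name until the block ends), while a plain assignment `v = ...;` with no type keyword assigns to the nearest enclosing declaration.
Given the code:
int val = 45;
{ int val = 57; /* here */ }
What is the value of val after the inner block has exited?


Analyzing scoping rules:
Outer scope: declares val = 45
Inner block: 'int val = 57;' declares a NEW val that shadows the outer one
When the block exits the inner val goes out of scope; the outer val was never modified -> 45
Result: 45

45


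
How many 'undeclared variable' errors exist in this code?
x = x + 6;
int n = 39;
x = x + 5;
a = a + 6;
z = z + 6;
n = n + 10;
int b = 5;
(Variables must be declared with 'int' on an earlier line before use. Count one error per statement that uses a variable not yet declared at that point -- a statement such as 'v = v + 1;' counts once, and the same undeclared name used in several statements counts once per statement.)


Scanning code line by line:
  Line 1: use 'x' -> ERROR (undeclared)
  Line 2: declare 'n' -> declared = ['n']
  Line 3: use 'x' -> ERROR (undeclared)
  Line 4: use 'a' -> ERROR (undeclared)
  Line 5: use 'z' -> ERROR (undeclared)
  Line 6: use 'n' -> OK (declared)
  Line 7: declare 'b' -> declared = ['b', 'n']
Total undeclared variable errors: 4

4


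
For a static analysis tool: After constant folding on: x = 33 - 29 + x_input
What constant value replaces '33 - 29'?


Identifying constant sub-expression:
  Original: x = 33 - 29 + x_input
  33 and 29 are both compile-time constants
  Evaluating: 33 - 29 = 4
  After folding: x = 4 + x_input

4


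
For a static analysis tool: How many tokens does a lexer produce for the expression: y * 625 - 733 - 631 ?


Scanning 'y * 625 - 733 - 631'
Token 1: 'y' -> identifier
Token 2: '*' -> operator
Token 3: '625' -> integer_literal
Token 4: '-' -> operator
Token 5: '733' -> integer_literal
Token 6: '-' -> operator
Token 7: '631' -> integer_literal
Total tokens: 7

7


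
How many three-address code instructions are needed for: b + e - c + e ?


Expression: b + e - c + e
Generating three-address code (respecting * over +/- precedence):
  Instruction 1: t1 = b + e
  Instruction 2: t2 = t1 - c
  Instruction 3: t3 = t2 + e
Total instructions: 3

3


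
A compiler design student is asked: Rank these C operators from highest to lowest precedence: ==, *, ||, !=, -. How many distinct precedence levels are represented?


Looking up precedence for each operator:
  == -> precedence 3
  * -> precedence 6
  || -> precedence 1
  != -> precedence 3
  - -> precedence 5
Sorted highest to lowest: *, -, ==, !=, ||
Distinct precedence values: [6, 5, 3, 1]
Number of distinct levels: 4

4


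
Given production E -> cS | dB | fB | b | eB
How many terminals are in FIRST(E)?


Production: E -> cS | dB | fB | b | eB
Examining each alternative for leading terminals:
  E -> cS : first terminal = 'c'
  E -> dB : first terminal = 'd'
  E -> fB : first terminal = 'f'
  E -> b : first terminal = 'b'
  E -> eB : first terminal = 'e'
FIRST(E) = {b, c, d, e, f}
Count: 5

5


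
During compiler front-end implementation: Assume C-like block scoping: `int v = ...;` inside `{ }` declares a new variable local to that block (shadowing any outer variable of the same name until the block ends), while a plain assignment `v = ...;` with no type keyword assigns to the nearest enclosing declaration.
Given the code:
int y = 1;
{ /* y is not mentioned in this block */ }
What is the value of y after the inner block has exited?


Analyzing scoping rules:
Outer scope: declares y = 1
Inner block: y is neither redeclared nor assigned -> unchanged
After the block -> 1
Result: 1

1


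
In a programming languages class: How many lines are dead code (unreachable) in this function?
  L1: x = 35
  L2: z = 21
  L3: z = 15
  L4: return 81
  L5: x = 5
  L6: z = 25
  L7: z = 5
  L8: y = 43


Analyzing control flow:
  L1: reachable (before return)
  L2: reachable (before return)
  L3: reachable (before return)
  L4: reachable (return statement)
  L5: DEAD (after return at L4)
  L6: DEAD (after return at L4)
  L7: DEAD (after return at L4)
  L8: DEAD (after return at L4)
Return at L4, total lines = 8
Dead lines: L5 through L8
Count: 4

4


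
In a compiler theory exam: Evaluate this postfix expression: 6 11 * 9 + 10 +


Processing tokens left to right:
Push 6, Push 11
Pop 6 and 11, compute 6 * 11 = 66, push 66
Push 9
Pop 66 and 9, compute 66 + 9 = 75, push 75
Push 10
Pop 75 and 10, compute 75 + 10 = 85, push 85
Stack result: 85

85


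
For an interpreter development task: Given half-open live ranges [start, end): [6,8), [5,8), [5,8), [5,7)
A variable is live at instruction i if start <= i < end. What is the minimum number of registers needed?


Live ranges:
  Var0: [6, 8)
  Var1: [5, 8)
  Var2: [5, 8)
  Var3: [5, 7)
Sweep-line events (position, delta, active):
  pos=5 start -> active=1
  pos=5 start -> active=2
  pos=5 start -> active=3
  pos=6 start -> active=4
  pos=7 end -> active=3
  pos=8 end -> active=2
  pos=8 end -> active=1
  pos=8 end -> active=0
Maximum simultaneous active: 4
Minimum registers needed: 4

4


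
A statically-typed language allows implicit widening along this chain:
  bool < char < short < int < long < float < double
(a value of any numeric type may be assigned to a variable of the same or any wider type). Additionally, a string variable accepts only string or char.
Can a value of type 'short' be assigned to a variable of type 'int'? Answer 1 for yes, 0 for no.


Target variable type: int
Source value type: short
Numeric ranks: short=2, int=3
Widening allowed iff rank(source) <= rank(target): 2 <= 3? Yes
Result: 1

1


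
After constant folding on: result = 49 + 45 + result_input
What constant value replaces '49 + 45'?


Identifying constant sub-expression:
  Original: result = 49 + 45 + result_input
  49 and 45 are both compile-time constants
  Evaluating: 49 + 45 = 94
  After folding: result = 94 + result_input

94


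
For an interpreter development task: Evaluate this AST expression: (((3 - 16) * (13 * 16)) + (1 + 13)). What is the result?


Expression: (((3 - 16) * (13 * 16)) + (1 + 13))
Evaluating step by step:
  3 - 16 = -13
  13 * 16 = 208
  -13 * 208 = -2704
  1 + 13 = 14
  -2704 + 14 = -2690
Result: -2690

-2690


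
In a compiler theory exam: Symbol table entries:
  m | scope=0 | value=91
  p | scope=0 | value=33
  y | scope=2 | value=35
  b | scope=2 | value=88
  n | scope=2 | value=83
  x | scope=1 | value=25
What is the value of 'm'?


Searching symbol table for 'm':
  m | scope=0 | value=91 <- MATCH
  p | scope=0 | value=33
  y | scope=2 | value=35
  b | scope=2 | value=88
  n | scope=2 | value=83
  x | scope=1 | value=25
Found 'm' at scope 0 with value 91

91


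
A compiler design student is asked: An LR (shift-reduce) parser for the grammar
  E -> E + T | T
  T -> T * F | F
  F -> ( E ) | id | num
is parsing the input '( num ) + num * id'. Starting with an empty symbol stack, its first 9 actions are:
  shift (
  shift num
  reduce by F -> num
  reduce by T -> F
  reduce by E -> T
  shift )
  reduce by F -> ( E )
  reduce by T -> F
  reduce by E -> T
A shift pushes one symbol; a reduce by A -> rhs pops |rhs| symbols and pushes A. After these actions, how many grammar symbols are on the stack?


Tracking the symbol stack through each action:
  Action 1: shift '(' : push -> stack = [(] (size 1)
  Action 2: shift 'num' : push -> stack = [(, num] (size 2)
  Action 3: reduce by F -> num : pop 1, push F -> stack = [(, F] (size 2)
  Action 4: reduce by T -> F : pop 1, push T -> stack = [(, T] (size 2)
  Action 5: reduce by E -> T : pop 1, push E -> stack = [(, E] (size 2)
  Action 6: shift ')' : push -> stack = [(, E, )] (size 3)
  Action 7: reduce by F -> ( E ) : pop 3, push F -> stack = [F] (size 1)
  Action 8: reduce by T -> F : pop 1, push T -> stack = [T] (size 1)
  Action 9: reduce by E -> T : pop 1, push E -> stack = [E] (size 1)
Final stack size: 1

1


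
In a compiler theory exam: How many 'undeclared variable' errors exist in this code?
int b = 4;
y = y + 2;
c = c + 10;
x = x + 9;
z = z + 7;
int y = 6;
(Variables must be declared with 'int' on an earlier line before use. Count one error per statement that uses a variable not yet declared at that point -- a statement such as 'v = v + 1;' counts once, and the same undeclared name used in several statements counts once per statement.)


Scanning code line by line:
  Line 1: declare 'b' -> declared = ['b']
  Line 2: use 'y' -> ERROR (undeclared)
  Line 3: use 'c' -> ERROR (undeclared)
  Line 4: use 'x' -> ERROR (undeclared)
  Line 5: use 'z' -> ERROR (undeclared)
  Line 6: declare 'y' -> declared = ['b', 'y']
Total undeclared variable errors: 4

4


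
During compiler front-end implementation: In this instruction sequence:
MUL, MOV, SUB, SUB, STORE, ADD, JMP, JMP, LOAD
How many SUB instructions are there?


Scanning instruction sequence for SUB:
  Position 1: MUL
  Position 2: MOV
  Position 3: SUB <- MATCH
  Position 4: SUB <- MATCH
  Position 5: STORE
  Position 6: ADD
  Position 7: JMP
  Position 8: JMP
  Position 9: LOAD
Matches at positions: [3, 4]
Total SUB count: 2

2


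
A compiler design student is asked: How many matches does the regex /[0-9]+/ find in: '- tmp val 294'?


Pattern: /[0-9]+/ (int literals)
Input: '- tmp val 294'
Scanning for matches:
  Match 1: '294'
Total matches: 1

1


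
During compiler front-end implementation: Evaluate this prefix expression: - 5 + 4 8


Parsing prefix expression: - 5 + 4 8
Step 1: Innermost operation '+ 4 8'
  4 + 8 = 12
Step 2: Outer operation '- 5 [12]'
  5 - 12 = -7

-7


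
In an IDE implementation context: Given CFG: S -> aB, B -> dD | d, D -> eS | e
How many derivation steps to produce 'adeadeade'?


Grammar: S -> aB, B -> dD | d, D -> eS | e
Deriving 'adeadeade':
Step 1: S -> aB => aB
Step 2: B -> dD => adD
Step 3: D -> eS => adeS
Step 4: S -> aB => adeaB
Step 5: B -> dD => adeadD
Step 6: D -> eS => adeadeS
Step 7: S -> aB => adeadeaB
Step 8: B -> dD => adeadeadD
Step 9: D -> e => adeadeade
Total derivation steps: 9

9


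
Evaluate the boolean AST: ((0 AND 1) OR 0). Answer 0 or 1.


Step 1: Evaluate inner node
  0 AND 1 = 0
Step 2: Evaluate root node
  0 OR 0 = 0

0


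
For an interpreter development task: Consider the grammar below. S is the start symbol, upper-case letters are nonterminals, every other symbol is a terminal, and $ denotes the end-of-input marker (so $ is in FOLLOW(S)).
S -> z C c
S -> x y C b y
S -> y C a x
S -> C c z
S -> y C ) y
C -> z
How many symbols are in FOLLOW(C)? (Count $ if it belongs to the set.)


S is the start symbol and does not occur in any rule body, so FOLLOW(S) = {$}.
Examining every occurrence of C in a rule body:
  S -> z C c : C is followed by terminal 'c' -> add 'c'
  S -> x y C b y : C is followed by terminal 'b' -> add 'b'
  S -> y C a x : C is followed by terminal 'a' -> add 'a'
  S -> C c z : C is followed by terminal 'c' -> add 'c' (already in the set)
  S -> y C ) y : C is followed by terminal ')' -> add ')'
  C -> z : C does not occur in the body -> contributes nothing
FOLLOW(C) = {), a, b, c}
Count: 4

4


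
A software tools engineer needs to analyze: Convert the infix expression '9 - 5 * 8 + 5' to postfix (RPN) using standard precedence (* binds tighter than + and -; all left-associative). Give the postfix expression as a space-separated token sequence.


Applying the shunting-yard algorithm:
  Operand 9 -> output
  Push '-' onto operator stack -> op-stack: [-]
  Operand 5 -> output
  Push '*' onto operator stack -> op-stack: [-, *]
  Operand 8 -> output
  See '+' (prec 1); top '*' (prec 2) >= it -> pop '*' to output
  See '+' (prec 1); top '-' (prec 1) >= it -> pop '-' to output
  Push '+' onto operator stack -> op-stack: [+]
  Operand 5 -> output
  End of input: pop '+' to output
Postfix result: 9 5 8 * - 5 +

9 5 8 * - 5 +


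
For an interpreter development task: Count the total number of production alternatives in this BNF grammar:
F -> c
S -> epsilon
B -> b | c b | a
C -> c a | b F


Counting alternatives per rule:
  F: 1 alternative(s)
  S: 1 alternative(s)
  B: 3 alternative(s)
  C: 2 alternative(s)
Sum: 1 + 1 + 3 + 2 = 7

7


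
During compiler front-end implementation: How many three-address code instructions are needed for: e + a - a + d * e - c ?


Expression: e + a - a + d * e - c
Generating three-address code (respecting * over +/- precedence):
  Instruction 1: t1 = d * e
  Instruction 2: t2 = e + a
  Instruction 3: t3 = t2 - a
  Instruction 4: t4 = t3 + t1
  Instruction 5: t5 = t4 - c
Total instructions: 5

5


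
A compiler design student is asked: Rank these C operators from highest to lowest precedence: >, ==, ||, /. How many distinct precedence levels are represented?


Looking up precedence for each operator:
  > -> precedence 4
  == -> precedence 3
  || -> precedence 1
  / -> precedence 6
Sorted highest to lowest: /, >, ==, ||
Distinct precedence values: [6, 4, 3, 1]
Number of distinct levels: 4

4


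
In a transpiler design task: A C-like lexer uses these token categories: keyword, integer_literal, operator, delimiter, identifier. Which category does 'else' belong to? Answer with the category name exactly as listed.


Token: 'else'
Checking categories:
  identifier: no
  integer_literal: no
  operator: no
  keyword: YES
  delimiter: no
Category: keyword

keyword


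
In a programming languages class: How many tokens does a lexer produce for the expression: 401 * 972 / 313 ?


Scanning '401 * 972 / 313'
Token 1: '401' -> integer_literal
Token 2: '*' -> operator
Token 3: '972' -> integer_literal
Token 4: '/' -> operator
Token 5: '313' -> integer_literal
Total tokens: 5

5


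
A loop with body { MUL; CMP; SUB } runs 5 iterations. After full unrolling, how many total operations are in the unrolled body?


Loop body operations: MUL, CMP, SUB (3 ops per iteration)
Unrolling 5 iterations:
  Iteration 1: MUL, CMP, SUB (3 ops)
  Iteration 2: MUL, CMP, SUB (3 ops)
  Iteration 3: MUL, CMP, SUB (3 ops)
  Iteration 4: MUL, CMP, SUB (3 ops)
  Iteration 5: MUL, CMP, SUB (3 ops)
Total: 5 iterations * 3 ops/iter = 15 operations

15


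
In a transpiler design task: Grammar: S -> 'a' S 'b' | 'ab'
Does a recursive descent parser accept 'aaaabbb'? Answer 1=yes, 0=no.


Grammar accepts strings of the form a^n b^n (n >= 1)
Word: 'aaaabbb'
Counting: 4 a's and 3 b's
Check: 4 == 3? No
Mismatch: a-count != b-count
Rejected

0


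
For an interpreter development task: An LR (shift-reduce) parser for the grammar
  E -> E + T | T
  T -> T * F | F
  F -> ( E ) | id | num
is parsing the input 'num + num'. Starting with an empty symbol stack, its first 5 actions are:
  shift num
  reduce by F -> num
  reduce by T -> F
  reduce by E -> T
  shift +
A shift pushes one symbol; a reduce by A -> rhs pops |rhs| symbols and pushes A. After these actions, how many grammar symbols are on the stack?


Tracking the symbol stack through each action:
  Action 1: shift 'num' : push -> stack = [num] (size 1)
  Action 2: reduce by F -> num : pop 1, push F -> stack = [F] (size 1)
  Action 3: reduce by T -> F : pop 1, push T -> stack = [T] (size 1)
  Action 4: reduce by E -> T : pop 1, push E -> stack = [E] (size 1)
  Action 5: shift '+' : push -> stack = [E, +] (size 2)
Final stack size: 2

2


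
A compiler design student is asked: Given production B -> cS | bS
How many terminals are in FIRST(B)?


Production: B -> cS | bS
Examining each alternative for leading terminals:
  B -> cS : first terminal = 'c'
  B -> bS : first terminal = 'b'
FIRST(B) = {b, c}
Count: 2

2


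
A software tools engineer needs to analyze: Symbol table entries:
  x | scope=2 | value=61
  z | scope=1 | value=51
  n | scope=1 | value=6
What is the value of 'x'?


Searching symbol table for 'x':
  x | scope=2 | value=61 <- MATCH
  z | scope=1 | value=51
  n | scope=1 | value=6
Found 'x' at scope 2 with value 61

61


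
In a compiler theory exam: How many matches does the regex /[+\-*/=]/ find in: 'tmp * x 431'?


Pattern: /[+\-*/=]/ (operators)
Input: 'tmp * x 431'
Scanning for matches:
  Match 1: '*'
Total matches: 1

1


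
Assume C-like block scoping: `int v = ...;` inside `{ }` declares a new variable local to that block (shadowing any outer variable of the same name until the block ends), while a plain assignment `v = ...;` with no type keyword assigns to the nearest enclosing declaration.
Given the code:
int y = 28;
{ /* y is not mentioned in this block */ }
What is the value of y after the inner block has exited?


Analyzing scoping rules:
Outer scope: declares y = 28
Inner block: y is neither redeclared nor assigned -> unchanged
After the block -> 28
Result: 28

28


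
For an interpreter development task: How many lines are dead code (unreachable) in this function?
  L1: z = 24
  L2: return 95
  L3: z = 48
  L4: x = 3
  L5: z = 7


Analyzing control flow:
  L1: reachable (before return)
  L2: reachable (return statement)
  L3: DEAD (after return at L2)
  L4: DEAD (after return at L2)
  L5: DEAD (after return at L2)
Return at L2, total lines = 5
Dead lines: L3 through L5
Count: 3

3


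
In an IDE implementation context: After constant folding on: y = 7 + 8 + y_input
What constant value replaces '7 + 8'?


Identifying constant sub-expression:
  Original: y = 7 + 8 + y_input
  7 and 8 are both compile-time constants
  Evaluating: 7 + 8 = 15
  After folding: y = 15 + y_input

15


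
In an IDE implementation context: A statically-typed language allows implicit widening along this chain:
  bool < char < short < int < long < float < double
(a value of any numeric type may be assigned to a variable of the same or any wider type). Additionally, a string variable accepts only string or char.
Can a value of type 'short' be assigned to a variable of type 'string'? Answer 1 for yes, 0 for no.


Target variable type: string
Source value type: short
Rule: string accepts only {string, char}
  source 'short' in {string, char}? No
Result: 0

0


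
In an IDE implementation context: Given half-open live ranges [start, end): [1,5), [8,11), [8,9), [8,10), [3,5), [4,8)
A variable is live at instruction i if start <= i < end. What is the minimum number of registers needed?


Live ranges:
  Var0: [1, 5)
  Var1: [8, 11)
  Var2: [8, 9)
  Var3: [8, 10)
  Var4: [3, 5)
  Var5: [4, 8)
Sweep-line events (position, delta, active):
  pos=1 start -> active=1
  pos=3 start -> active=2
  pos=4 start -> active=3
  pos=5 end -> active=2
  pos=5 end -> active=1
  pos=8 end -> active=0
  pos=8 start -> active=1
  pos=8 start -> active=2
  pos=8 start -> active=3
  pos=9 end -> active=2
  pos=10 end -> active=1
  pos=11 end -> active=0
Maximum simultaneous active: 3
Minimum registers needed: 3

3


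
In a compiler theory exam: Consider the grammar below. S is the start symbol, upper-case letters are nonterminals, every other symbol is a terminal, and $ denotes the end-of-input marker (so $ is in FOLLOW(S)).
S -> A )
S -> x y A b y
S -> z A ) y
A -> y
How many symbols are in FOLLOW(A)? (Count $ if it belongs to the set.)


S is the start symbol and does not occur in any rule body, so FOLLOW(S) = {$}.
Examining every occurrence of A in a rule body:
  S -> A ) : A is followed by terminal ')' -> add ')'
  S -> x y A b y : A is followed by terminal 'b' -> add 'b'
  S -> z A ) y : A is followed by terminal ')' -> add ')' (already in the set)
  A -> y : A does not occur in the body -> contributes nothing
FOLLOW(A) = {), b}
Count: 2

2


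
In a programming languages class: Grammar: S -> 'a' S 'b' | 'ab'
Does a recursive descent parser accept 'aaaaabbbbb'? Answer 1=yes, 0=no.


Grammar accepts strings of the form a^n b^n (n >= 1)
Word: 'aaaaabbbbb'
Counting: 5 a's and 5 b's
Check: 5 == 5? Yes
Derivation (S -> aSb applied 4 time(s), then S -> ab): S => aSb => aaSbb => aaaSbbb => aaaaSbbbb => aaaaabbbbb
Accepted

1


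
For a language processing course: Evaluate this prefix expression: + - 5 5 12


Parsing prefix expression: + - 5 5 12
Step 1: Innermost operation '- 5 5'
  5 - 5 = 0
Step 2: Outer operation '+ [0] 12'
  0 + 12 = 12

12


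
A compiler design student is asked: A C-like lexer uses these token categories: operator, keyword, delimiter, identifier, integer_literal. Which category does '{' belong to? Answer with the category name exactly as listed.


Token: '{'
Checking categories:
  identifier: no
  integer_literal: no
  operator: no
  keyword: no
  delimiter: YES
Category: delimiter

delimiter


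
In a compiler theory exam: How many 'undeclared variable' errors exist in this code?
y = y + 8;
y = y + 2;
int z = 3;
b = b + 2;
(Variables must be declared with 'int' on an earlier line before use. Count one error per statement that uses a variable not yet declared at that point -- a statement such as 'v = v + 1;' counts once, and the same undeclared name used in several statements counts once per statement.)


Scanning code line by line:
  Line 1: use 'y' -> ERROR (undeclared)
  Line 2: use 'y' -> ERROR (undeclared)
  Line 3: declare 'z' -> declared = ['z']
  Line 4: use 'b' -> ERROR (undeclared)
Total undeclared variable errors: 3

3


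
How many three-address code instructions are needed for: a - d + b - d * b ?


Expression: a - d + b - d * b
Generating three-address code (respecting * over +/- precedence):
  Instruction 1: t1 = d * b
  Instruction 2: t2 = a - d
  Instruction 3: t3 = t2 + b
  Instruction 4: t4 = t3 - t1
Total instructions: 4

4


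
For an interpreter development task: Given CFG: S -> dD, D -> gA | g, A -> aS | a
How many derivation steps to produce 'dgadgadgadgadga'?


Grammar: S -> dD, D -> gA | g, A -> aS | a
Deriving 'dgadgadgadgadga':
Step 1: S -> dD => dD
Step 2: D -> gA => dgA
Step 3: A -> aS => dgaS
Step 4: S -> dD => dgadD
Step 5: D -> gA => dgadgA
Step 6: A -> aS => dgadgaS
Step 7: S -> dD => dgadgadD
Step 8: D -> gA => dgadgadgA
Step 9: A -> aS => dgadgadgaS
Step 10: S -> dD => dgadgadgadD
Step 11: D -> gA => dgadgadgadgA
Step 12: A -> aS => dgadgadgadgaS
Step 13: S -> dD => dgadgadgadgadD
Step 14: D -> gA => dgadgadgadgadgA
Step 15: A -> a => dgadgadgadgadga
Total derivation steps: 15

15


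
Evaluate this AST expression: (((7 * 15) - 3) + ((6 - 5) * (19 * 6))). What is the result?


Expression: (((7 * 15) - 3) + ((6 - 5) * (19 * 6)))
Evaluating step by step:
  7 * 15 = 105
  105 - 3 = 102
  6 - 5 = 1
  19 * 6 = 114
  1 * 114 = 114
  102 + 114 = 216
Result: 216

216


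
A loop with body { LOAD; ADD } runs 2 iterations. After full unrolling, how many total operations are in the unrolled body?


Loop body operations: LOAD, ADD (2 ops per iteration)
Unrolling 2 iterations:
  Iteration 1: LOAD, ADD (2 ops)
  Iteration 2: LOAD, ADD (2 ops)
Total: 2 iterations * 2 ops/iter = 4 operations

4


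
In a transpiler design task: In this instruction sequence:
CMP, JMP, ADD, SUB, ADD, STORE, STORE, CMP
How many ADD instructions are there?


Scanning instruction sequence for ADD:
  Position 1: CMP
  Position 2: JMP
  Position 3: ADD <- MATCH
  Position 4: SUB
  Position 5: ADD <- MATCH
  Position 6: STORE
  Position 7: STORE
  Position 8: CMP
Matches at positions: [3, 5]
Total ADD count: 2

2


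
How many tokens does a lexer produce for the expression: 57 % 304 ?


Scanning '57 % 304'
Token 1: '57' -> integer_literal
Token 2: '%' -> operator
Token 3: '304' -> integer_literal
Total tokens: 3

3


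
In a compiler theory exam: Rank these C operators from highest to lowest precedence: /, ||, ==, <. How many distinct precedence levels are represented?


Looking up precedence for each operator:
  / -> precedence 6
  || -> precedence 1
  == -> precedence 3
  < -> precedence 4
Sorted highest to lowest: /, <, ==, ||
Distinct precedence values: [6, 4, 3, 1]
Number of distinct levels: 4

4


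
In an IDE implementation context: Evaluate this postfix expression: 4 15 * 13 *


Processing tokens left to right:
Push 4, Push 15
Pop 4 and 15, compute 4 * 15 = 60, push 60
Push 13
Pop 60 and 13, compute 60 * 13 = 780, push 780
Stack result: 780

780


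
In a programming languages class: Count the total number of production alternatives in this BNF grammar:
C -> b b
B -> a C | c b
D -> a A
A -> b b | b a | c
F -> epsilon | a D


Counting alternatives per rule:
  C: 1 alternative(s)
  B: 2 alternative(s)
  D: 1 alternative(s)
  A: 3 alternative(s)
  F: 2 alternative(s)
Sum: 1 + 2 + 1 + 3 + 2 = 9

9


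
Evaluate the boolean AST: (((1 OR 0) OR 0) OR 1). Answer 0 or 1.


Step 1: Evaluate inner node
  1 OR 0 = 1
Step 2: Evaluate next node
  1 OR 0 = 1
Step 3: Evaluate root node
  1 OR 1 = 1

1


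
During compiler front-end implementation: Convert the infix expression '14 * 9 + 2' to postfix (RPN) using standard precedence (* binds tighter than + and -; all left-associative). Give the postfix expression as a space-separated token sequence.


Applying the shunting-yard algorithm:
  Operand 14 -> output
  Push '*' onto operator stack -> op-stack: [*]
  Operand 9 -> output
  See '+' (prec 1); top '*' (prec 2) >= it -> pop '*' to output
  Push '+' onto operator stack -> op-stack: [+]
  Operand 2 -> output
  End of input: pop '+' to output
Postfix result: 14 9 * 2 +

14 9 * 2 +


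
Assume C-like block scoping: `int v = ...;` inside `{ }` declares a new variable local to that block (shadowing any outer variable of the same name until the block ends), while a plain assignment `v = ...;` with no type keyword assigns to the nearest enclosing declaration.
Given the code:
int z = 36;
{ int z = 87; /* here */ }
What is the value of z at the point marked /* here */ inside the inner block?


Analyzing scoping rules:
Outer scope: declares z = 36
Inner block: 'int z = 87;' declares a NEW z that shadows the outer one
Inside the block the inner declaration is in scope -> 87
Result: 87

87


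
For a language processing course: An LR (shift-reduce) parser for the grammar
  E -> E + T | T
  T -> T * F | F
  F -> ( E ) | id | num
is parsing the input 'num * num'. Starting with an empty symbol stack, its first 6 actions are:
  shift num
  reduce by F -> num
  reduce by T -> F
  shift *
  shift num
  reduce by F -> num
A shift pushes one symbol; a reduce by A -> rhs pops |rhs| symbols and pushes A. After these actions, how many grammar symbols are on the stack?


Tracking the symbol stack through each action:
  Action 1: shift 'num' : push -> stack = [num] (size 1)
  Action 2: reduce by F -> num : pop 1, push F -> stack = [F] (size 1)
  Action 3: reduce by T -> F : pop 1, push T -> stack = [T] (size 1)
  Action 4: shift '*' : push -> stack = [T, *] (size 2)
  Action 5: shift 'num' : push -> stack = [T, *, num] (size 3)
  Action 6: reduce by F -> num : pop 1, push F -> stack = [T, *, F] (size 3)
Final stack size: 3

3


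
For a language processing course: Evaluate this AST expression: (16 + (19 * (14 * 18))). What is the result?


Expression: (16 + (19 * (14 * 18)))
Evaluating step by step:
  14 * 18 = 252
  19 * 252 = 4788
  16 + 4788 = 4804
Result: 4804

4804


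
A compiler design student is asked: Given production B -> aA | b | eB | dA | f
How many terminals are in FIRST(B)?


Production: B -> aA | b | eB | dA | f
Examining each alternative for leading terminals:
  B -> aA : first terminal = 'a'
  B -> b : first terminal = 'b'
  B -> eB : first terminal = 'e'
  B -> dA : first terminal = 'd'
  B -> f : first terminal = 'f'
FIRST(B) = {a, b, d, e, f}
Count: 5

5


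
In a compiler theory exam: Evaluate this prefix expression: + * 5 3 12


Parsing prefix expression: + * 5 3 12
Step 1: Innermost operation '* 5 3'
  5 * 3 = 15
Step 2: Outer operation '+ [15] 12'
  15 + 12 = 27

27


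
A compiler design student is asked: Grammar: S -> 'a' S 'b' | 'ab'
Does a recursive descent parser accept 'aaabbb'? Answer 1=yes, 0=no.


Grammar accepts strings of the form a^n b^n (n >= 1)
Word: 'aaabbb'
Counting: 3 a's and 3 b's
Check: 3 == 3? Yes
Derivation (S -> aSb applied 2 time(s), then S -> ab): S => aSb => aaSbb => aaabbb
Accepted

1


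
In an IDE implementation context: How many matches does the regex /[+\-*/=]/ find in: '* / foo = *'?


Pattern: /[+\-*/=]/ (operators)
Input: '* / foo = *'
Scanning for matches:
  Match 1: '*'
  Match 2: '/'
  Match 3: '='
  Match 4: '*'
Total matches: 4

4


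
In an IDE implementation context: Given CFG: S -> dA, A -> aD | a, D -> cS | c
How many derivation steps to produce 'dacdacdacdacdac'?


Grammar: S -> dA, A -> aD | a, D -> cS | c
Deriving 'dacdacdacdacdac':
Step 1: S -> dA => dA
Step 2: A -> aD => daD
Step 3: D -> cS => dacS
Step 4: S -> dA => dacdA
Step 5: A -> aD => dacdaD
Step 6: D -> cS => dacdacS
Step 7: S -> dA => dacdacdA
Step 8: A -> aD => dacdacdaD
Step 9: D -> cS => dacdacdacS
Step 10: S -> dA => dacdacdacdA
Step 11: A -> aD => dacdacdacdaD
Step 12: D -> cS => dacdacdacdacS
Step 13: S -> dA => dacdacdacdacdA
Step 14: A -> aD => dacdacdacdacdaD
Step 15: D -> c => dacdacdacdacdac
Total derivation steps: 15

15


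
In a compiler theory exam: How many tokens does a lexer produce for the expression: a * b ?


Scanning 'a * b'
Token 1: 'a' -> identifier
Token 2: '*' -> operator
Token 3: 'b' -> identifier
Total tokens: 3

3


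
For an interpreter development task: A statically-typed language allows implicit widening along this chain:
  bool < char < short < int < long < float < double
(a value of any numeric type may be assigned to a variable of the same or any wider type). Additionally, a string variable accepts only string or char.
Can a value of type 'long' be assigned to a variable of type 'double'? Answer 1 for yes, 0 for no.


Target variable type: double
Source value type: long
Numeric ranks: long=4, double=6
Widening allowed iff rank(source) <= rank(target): 4 <= 6? Yes
Result: 1

1


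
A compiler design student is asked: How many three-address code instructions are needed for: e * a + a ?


Expression: e * a + a
Generating three-address code (respecting * over +/- precedence):
  Instruction 1: t1 = e * a
  Instruction 2: t2 = t1 + a
Total instructions: 2

2
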